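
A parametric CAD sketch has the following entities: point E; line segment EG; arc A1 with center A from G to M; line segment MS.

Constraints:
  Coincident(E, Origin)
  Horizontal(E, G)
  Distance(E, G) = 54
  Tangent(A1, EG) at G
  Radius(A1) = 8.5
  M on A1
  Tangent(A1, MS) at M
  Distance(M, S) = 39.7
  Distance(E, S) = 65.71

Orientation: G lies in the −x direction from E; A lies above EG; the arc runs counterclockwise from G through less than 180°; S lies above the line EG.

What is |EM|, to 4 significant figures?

46.26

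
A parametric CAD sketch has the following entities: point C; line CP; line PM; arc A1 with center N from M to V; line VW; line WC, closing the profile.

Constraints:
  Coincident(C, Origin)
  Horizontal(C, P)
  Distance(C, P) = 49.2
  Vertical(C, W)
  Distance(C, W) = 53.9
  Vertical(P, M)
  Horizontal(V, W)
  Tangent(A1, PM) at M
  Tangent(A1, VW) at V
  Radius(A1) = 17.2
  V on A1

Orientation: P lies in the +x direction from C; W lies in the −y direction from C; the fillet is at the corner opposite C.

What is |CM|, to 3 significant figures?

61.4

C is at the origin; CP is horizontal with |CP| = 49.2 and P on the +x side, so P = (49.2, 0.00). C and W share the same x with |CW| = 53.9 and W on the −y side, so W = (0.00, -53.9). The virtual corner opposite C is at (49.2, -53.9). Since A1 is tangent to PM there, NM ⟂ PM and A1 meets VW tangentially, so NV is at right angles to VW, with radius 17.2, so the center N sits 17.2 in from both sides at N = (32.0, -36.7). That places the tangent points at M = (49.2, -36.7) on PM and V = (32.0, -53.9) on VW. Then |CM| = |M − C| = 61.4.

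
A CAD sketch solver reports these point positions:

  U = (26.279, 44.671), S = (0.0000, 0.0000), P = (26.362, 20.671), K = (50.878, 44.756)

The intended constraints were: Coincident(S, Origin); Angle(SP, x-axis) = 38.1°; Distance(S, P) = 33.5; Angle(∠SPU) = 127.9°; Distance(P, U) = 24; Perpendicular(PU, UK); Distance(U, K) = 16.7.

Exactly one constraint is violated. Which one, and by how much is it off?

Distance(U, K) = 16.7 — off by 7.90.

S = (0.00, 0.00) ✓; SP at 38.10° ✓; |SP| = 33.50 ✓; ∠SPU = 127.9° ✓; |PU| = 24.00 ✓; ∠(PU, UK) = 90.00° ✓; |UK| = 24.60 ✗.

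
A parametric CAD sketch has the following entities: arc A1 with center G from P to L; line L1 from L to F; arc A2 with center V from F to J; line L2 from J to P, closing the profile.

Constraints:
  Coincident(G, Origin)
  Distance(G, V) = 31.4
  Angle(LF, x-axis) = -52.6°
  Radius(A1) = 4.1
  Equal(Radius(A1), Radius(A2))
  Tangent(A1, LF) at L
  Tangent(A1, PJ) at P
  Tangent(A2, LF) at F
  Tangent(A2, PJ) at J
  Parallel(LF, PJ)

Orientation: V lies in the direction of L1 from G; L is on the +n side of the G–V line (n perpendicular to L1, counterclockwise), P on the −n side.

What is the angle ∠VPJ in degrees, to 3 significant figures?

7.44°

The slot axis is L1's direction at -52.6°, so u = (cos -52.6°, sin -52.6°) = (0.607, -0.794) and n = (−sin -52.6°, cos -52.6°) = (0.794, 0.607). G is at the origin and V lies 31.4 along u from G, so V = 31.4·u = (19.1, -24.9). Tangency of A1 to both parallel lines with radius 4.1 puts L and P at G ± 4.1·n: L = (3.26, 2.49), P = (-3.26, -2.49). Equal radii place F and J the same way about V: F = V + 4.1·n = (22.3, -22.5), J = V − 4.1·n = (15.8, -27.4). Then cos ∠VPJ = PV·PJ / (|PV||PJ|), giving 7.44°.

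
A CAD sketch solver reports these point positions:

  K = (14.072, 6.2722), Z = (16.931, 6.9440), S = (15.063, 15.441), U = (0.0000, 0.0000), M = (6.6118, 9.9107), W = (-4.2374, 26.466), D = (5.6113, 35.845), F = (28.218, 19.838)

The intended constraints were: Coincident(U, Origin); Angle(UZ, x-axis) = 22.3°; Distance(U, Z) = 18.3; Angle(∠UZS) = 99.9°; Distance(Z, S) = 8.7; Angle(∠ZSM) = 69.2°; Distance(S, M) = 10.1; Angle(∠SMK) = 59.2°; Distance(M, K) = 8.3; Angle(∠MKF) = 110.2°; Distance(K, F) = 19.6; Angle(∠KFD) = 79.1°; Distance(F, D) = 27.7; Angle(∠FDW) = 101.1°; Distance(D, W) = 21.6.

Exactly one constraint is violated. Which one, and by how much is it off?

Distance(D, W) = 21.6 — off by 8.00.

U = (0.00, 0.00) ✓; UZ at 22.30° ✓; |UZ| = 18.30 ✓; ∠UZS = 99.90° ✓; |ZS| = 8.700 ✓; ∠ZSM = 69.20° ✓; |SM| = 10.10 ✓; ∠SMK = 59.20° ✓; |MK| = 8.300 ✓; ∠MKF = 110.2° ✓; |KF| = 19.60 ✓; ∠KFD = 79.10° ✓; |FD| = 27.70 ✓; ∠FDW = 101.1° ✓; |DW| = 13.60 ✗.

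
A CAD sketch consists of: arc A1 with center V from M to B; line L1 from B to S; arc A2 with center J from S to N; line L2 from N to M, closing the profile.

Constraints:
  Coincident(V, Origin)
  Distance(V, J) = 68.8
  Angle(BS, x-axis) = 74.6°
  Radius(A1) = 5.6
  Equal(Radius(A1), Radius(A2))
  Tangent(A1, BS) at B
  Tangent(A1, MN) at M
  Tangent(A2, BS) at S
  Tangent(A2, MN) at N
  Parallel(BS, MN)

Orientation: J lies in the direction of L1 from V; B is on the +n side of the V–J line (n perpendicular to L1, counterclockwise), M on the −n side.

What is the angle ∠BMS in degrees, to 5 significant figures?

80.754°

The slot axis is L1's direction at 74.6°, so u = (cos 74.6°, sin 74.6°) = (0.26556, 0.96410) and n = (−sin 74.6°, cos 74.6°) = (-0.96410, 0.26556). V is at the origin and J lies 68.8 along u from V, so J = 68.8·u = (18.270, 66.330). Tangency of A1 to both parallel lines with radius 5.6 puts B and M at V ± 5.6·n: B = (-5.3989, 1.4871), M = (5.3989, -1.4871). Equal radii place S and N the same way about J: S = J + 5.6·n = (12.871, 67.817), N = J − 5.6·n = (23.669, 64.843). Then cos ∠BMS = MB·MS / (|MB||MS|), giving 80.754°.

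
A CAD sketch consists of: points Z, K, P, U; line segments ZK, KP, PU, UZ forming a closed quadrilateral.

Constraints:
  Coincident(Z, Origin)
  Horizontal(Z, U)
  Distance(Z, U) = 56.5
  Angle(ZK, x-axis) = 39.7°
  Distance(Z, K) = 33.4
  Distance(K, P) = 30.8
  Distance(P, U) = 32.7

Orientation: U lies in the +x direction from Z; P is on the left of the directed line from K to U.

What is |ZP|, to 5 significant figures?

63.394

Checks: |KP| = 30.80 ✓; |PU| = 32.70 ✓.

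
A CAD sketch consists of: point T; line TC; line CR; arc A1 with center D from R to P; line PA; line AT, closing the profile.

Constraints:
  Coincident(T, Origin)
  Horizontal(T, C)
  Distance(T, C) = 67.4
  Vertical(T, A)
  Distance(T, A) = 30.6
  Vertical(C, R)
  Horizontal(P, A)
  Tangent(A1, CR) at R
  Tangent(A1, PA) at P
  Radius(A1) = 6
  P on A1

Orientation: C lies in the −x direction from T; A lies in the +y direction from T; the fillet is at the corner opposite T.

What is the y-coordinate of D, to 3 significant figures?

24.6

T is at the origin; T and C share the same y with |TC| = 67.4 and C on the −x side, so C = (-67.4, 0.00). TA is vertical with |TA| = 30.6 and A on the +y side, so A = (0.00, 30.6). The virtual corner opposite T is at (-67.4, 30.6). A1 meets CR tangentially, so DR is at right angles to CR and tangency of A1 to PA means the radius DP is perpendicular to PA, with radius 6.0, so the center D sits 6.0 in from both sides at D = (-61.4, 24.6). So D.y = 24.6.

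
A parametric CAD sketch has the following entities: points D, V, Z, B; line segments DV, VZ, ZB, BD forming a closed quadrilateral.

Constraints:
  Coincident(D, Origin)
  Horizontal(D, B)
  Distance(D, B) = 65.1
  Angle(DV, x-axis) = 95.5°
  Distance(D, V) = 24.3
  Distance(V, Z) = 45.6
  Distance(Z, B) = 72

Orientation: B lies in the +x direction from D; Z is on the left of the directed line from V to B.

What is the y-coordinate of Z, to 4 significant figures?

60.21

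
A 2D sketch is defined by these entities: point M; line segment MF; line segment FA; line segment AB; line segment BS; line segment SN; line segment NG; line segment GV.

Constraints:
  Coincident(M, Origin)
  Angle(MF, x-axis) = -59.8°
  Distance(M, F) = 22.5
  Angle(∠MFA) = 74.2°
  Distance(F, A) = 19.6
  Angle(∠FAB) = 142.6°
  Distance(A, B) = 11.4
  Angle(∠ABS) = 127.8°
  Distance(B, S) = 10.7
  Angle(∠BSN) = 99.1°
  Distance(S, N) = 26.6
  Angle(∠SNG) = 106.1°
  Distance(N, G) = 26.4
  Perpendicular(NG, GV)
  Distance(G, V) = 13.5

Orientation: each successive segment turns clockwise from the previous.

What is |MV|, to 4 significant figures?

29.42

M is at the origin; MF runs at -59.8° with length 22.5, so F = (11.32, -19.45). ∠MFA = 74.2° gives FA at -165.6° from the x-axis; with |FA| = 19.6, A = (-7.666, -24.32). ∠FAB = 142.6° gives AB at 157.0° from the x-axis; with |AB| = 11.4, B = (-18.16, -19.87). ∠ABS = 127.8° gives BS at 104.8° from the x-axis; with |BS| = 10.7, S = (-20.89, -9.521). ∠BSN = 99.1° gives SN at 23.90° from the x-axis; with |SN| = 26.6, N = (3.426, 1.256). ∠SNG = 106.1° gives NG at -50.00° from the x-axis; with |NG| = 26.4, G = (20.40, -18.97). NG ⟂ GV, so GV runs at -140.0°; with |GV| = 13.5, V = (10.05, -27.65). Then |MV| = |V − M| = 29.42.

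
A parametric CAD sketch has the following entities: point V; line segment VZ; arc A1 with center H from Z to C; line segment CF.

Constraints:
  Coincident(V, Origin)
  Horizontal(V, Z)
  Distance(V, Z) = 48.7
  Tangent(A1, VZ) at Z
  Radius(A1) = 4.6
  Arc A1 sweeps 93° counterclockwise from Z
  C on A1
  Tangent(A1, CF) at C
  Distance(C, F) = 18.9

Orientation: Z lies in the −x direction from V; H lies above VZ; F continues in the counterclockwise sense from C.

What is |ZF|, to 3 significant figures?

24.0

V is at the origin; VZ is horizontal with |VZ| = 48.7 and Z on the −x side, so Z = (-48.7, 0.00). Tangency of A1 to VZ means the radius HZ is perpendicular to VZ, so H = Z + (0, 4.6) = (-48.7, 4.60). On A1, Z sits at bearing -90° from H; a 93° counterclockwise sweep puts C at bearing 3°, so C = H + 4.6·(cos 3°, sin 3°) = (-44.1, 4.84). Since A1 is tangent to CF there, HC ⟂ CF, so CF runs along (−sin 3°, cos 3°); with |CF| = 18.9, F = (-45.1, 23.7). Then |ZF| = |F − Z| = 24.0.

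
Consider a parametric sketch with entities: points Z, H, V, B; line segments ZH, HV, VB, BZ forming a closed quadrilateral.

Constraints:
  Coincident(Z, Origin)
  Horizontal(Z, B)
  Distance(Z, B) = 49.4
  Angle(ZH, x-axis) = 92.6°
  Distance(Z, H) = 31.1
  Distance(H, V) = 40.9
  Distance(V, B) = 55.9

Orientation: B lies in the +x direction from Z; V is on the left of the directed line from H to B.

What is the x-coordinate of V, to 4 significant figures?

32.86

Checks: |HV| = 40.90 ✓; |VB| = 55.90 ✓.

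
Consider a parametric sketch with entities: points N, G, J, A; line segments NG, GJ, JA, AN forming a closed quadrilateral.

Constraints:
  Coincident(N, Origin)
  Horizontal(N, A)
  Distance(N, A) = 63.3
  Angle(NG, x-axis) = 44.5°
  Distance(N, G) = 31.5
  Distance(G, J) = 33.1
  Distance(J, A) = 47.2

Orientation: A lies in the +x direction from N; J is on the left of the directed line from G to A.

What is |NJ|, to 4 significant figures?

64.59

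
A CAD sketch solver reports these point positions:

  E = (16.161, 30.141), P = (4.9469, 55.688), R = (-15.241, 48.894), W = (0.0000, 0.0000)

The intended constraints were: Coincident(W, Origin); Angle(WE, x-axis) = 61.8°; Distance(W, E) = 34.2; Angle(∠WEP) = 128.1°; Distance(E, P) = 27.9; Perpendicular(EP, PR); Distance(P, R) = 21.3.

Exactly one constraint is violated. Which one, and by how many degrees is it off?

Perpendicular(EP, PR) — off by 5.10°.

W = (0.00, 0.00) ✓; WE at 61.80° ✓; |WE| = 34.20 ✓; ∠WEP = 128.1° ✓; |EP| = 27.90 ✓; ∠(EP, PR) = 84.90° ✗; |PR| = 21.30 ✓.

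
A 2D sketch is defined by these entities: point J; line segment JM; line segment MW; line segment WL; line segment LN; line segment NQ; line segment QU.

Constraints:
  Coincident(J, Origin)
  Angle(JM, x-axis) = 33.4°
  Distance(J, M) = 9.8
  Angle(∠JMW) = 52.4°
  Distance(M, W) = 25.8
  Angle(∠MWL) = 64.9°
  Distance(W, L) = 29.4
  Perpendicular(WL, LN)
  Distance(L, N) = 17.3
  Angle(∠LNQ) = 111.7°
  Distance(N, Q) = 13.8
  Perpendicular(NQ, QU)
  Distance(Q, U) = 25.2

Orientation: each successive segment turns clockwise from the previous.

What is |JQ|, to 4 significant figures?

7.831

WL is perpendicular to LN, so LN runs at 60.70°; with |LN| = 17.3, N = (-10.88, 9.139). ∠LNQ = 111.7° gives NQ at -7.600° from the x-axis; with |NQ| = 13.8, Q = (2.798, 7.314). Then |JQ| = |Q − J| = 7.831.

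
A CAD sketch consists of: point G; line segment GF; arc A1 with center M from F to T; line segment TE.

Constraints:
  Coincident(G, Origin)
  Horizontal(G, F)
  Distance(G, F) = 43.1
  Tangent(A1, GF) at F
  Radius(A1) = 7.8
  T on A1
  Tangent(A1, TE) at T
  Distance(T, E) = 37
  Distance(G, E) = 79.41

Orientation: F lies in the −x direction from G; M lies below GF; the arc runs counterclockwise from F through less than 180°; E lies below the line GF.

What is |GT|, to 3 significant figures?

49.1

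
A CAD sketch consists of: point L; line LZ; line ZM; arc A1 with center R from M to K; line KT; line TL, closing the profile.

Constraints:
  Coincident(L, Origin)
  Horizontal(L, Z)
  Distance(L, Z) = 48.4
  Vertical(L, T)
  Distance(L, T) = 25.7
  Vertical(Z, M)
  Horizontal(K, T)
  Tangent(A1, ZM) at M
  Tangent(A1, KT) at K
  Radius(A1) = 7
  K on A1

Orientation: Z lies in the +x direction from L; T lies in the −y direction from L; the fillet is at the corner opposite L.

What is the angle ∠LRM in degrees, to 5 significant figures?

155.69°

The virtual corner opposite L is at (48.400, -25.700). Tangency of A1 to ZM means the radius RM is perpendicular to ZM and tangency of A1 to KT means the radius RK is perpendicular to KT, with radius 7.0, so the center R sits 7.0 in from both sides at R = (41.400, -18.700). That places the tangent points at M = (48.400, -18.700) on ZM and K = (41.400, -25.700) on KT. Then cos ∠LRM = RL·RM / (|RL||RM|), giving 155.69°.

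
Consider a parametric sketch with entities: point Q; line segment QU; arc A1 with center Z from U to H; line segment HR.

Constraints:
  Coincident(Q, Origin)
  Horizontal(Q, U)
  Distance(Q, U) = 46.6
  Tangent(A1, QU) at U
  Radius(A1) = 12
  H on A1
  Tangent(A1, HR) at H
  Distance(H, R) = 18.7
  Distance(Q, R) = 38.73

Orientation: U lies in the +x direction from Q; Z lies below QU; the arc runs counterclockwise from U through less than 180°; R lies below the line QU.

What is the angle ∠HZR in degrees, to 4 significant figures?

57.31°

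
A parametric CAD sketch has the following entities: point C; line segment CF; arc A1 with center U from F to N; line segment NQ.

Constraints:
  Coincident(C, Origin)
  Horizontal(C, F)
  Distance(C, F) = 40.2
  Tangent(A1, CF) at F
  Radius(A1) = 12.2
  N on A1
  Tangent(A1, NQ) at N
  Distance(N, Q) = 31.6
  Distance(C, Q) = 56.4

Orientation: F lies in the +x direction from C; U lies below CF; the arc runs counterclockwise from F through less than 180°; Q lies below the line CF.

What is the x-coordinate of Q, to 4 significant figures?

33.47

Checks: |UN| = 12.20 ✓; ∠(UN, NQ) = 90.00° ✓; |NQ| = 31.60 ✓; |CQ| = 56.40 ✓.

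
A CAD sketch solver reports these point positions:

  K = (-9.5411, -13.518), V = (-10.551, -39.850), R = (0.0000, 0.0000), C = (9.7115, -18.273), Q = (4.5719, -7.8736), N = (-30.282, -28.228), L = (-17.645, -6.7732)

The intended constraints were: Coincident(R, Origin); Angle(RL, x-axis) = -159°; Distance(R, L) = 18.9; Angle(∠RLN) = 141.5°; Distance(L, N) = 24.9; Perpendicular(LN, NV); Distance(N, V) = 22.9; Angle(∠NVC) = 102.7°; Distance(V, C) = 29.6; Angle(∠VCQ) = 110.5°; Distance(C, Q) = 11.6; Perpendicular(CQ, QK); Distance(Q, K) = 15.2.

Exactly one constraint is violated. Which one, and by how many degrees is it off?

Perpendicular(CQ, QK) — off by 4.50°.

R = (0.00, 0.00) ✓; RL at -159.0° ✓; |RL| = 18.90 ✓; ∠RLN = 141.5° ✓; |LN| = 24.90 ✓; ∠(LN, NV) = 90.00° ✓; |NV| = 22.90 ✓; ∠NVC = 102.7° ✓; |VC| = 29.60 ✓; ∠VCQ = 110.5° ✓; |CQ| = 11.60 ✓; ∠(CQ, QK) = 85.50° ✗; |QK| = 15.20 ✓.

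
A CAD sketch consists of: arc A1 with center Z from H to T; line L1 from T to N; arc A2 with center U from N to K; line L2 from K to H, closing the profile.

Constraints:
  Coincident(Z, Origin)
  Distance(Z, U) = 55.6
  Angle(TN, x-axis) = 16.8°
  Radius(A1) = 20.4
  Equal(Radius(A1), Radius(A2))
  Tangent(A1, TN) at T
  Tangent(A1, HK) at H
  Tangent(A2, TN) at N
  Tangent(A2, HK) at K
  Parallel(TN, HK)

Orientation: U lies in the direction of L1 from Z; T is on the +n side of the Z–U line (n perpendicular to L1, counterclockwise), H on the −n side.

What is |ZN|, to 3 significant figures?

59.2

Tangency of A1 to both parallel lines with radius 20.4 puts T and H at Z ± 20.4·n: T = (-5.90, 19.5), H = (5.90, -19.5). Equal radii place N and K the same way about U: N = U + 20.4·n = (47.3, 35.6), K = U − 20.4·n = (59.1, -3.46). Then |ZN| = |N − Z| = 59.2.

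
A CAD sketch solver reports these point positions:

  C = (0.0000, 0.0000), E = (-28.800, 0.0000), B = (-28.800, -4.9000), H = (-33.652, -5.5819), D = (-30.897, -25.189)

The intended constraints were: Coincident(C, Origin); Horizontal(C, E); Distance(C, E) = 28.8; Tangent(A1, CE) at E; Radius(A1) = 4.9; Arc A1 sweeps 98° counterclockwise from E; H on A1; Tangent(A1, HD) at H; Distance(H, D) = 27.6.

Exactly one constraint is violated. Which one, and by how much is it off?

Distance(H, D) = 27.6 — off by 7.80.

C = (0.00, 0.00) ✓; C.y = 0.00, E.y = 0.00 ✓; |CE| = 28.80 ✓; ∠(BE, EC) = 90.00° ✓; |BE| = 4.900 ✓; bearing(B→H) − bearing(B→E) = 98.00° ✓; |BH| = 4.900 ✓; ∠(BH, HD) = 90.00° ✓; |HD| = 19.80 ✗.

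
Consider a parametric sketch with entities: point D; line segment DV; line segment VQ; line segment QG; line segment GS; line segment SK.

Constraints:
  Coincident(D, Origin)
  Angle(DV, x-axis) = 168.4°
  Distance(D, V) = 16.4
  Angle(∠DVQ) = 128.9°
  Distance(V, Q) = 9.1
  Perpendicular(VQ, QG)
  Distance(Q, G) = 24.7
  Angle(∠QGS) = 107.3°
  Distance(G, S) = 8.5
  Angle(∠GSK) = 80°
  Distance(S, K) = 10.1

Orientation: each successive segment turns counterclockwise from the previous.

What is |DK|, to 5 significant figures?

10.944

∠QGS = 107.3° gives GS at 22.200° from the x-axis; with |GS| = 8.5, S = (0.49421, -18.338). ∠GSK = 80.0° gives SK at 122.20° from the x-axis; with |SK| = 10.1, K = (-4.8878, -9.7916). Then |DK| = |K − D| = 10.944.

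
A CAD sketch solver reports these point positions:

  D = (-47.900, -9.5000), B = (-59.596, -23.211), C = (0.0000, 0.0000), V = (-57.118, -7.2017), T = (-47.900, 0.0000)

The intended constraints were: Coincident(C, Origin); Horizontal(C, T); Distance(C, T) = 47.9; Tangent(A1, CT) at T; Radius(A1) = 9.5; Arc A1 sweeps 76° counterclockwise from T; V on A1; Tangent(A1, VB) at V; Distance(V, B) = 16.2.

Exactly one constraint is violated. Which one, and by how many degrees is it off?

Tangent(A1, VB) at V — off by 5.20°.

C = (0.00, 0.00) ✓; C.y = 0.00, T.y = 0.00 ✓; |CT| = 47.90 ✓; ∠(DT, TC) = 90.00° ✓; |DT| = 9.500 ✓; bearing(D→V) − bearing(D→T) = 76.00° ✓; |DV| = 9.500 ✓; ∠(DV, VB) = 84.80° ✗; |VB| = 16.20 ✓.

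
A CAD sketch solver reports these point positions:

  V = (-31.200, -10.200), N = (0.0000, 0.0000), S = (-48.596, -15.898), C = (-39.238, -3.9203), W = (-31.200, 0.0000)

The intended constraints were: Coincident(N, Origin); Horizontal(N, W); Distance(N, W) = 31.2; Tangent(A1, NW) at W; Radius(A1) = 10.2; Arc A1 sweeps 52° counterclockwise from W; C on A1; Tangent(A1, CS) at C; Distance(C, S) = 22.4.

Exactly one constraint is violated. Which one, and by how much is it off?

Distance(C, S) = 22.4 — off by 7.20.

N = (0.00, 0.00) ✓; N.y = 0.00, W.y = 0.00 ✓; |NW| = 31.20 ✓; ∠(VW, WN) = 90.00° ✓; |VW| = 10.20 ✓; bearing(V→C) − bearing(V→W) = 52.00° ✓; |VC| = 10.20 ✓; ∠(VC, CS) = 90.00° ✓; |CS| = 15.20 ✗.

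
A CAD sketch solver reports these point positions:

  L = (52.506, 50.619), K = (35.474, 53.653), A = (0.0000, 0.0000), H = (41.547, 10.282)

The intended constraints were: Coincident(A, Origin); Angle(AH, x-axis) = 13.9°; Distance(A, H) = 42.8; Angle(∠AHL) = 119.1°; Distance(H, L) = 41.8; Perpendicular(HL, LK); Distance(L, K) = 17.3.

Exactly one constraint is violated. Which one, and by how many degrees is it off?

Perpendicular(HL, LK) — off by 5.10°.

A = (0.00, 0.00) ✓; AH at 13.90° ✓; |AH| = 42.80 ✓; ∠AHL = 119.1° ✓; |HL| = 41.80 ✓; ∠(HL, LK) = 95.10° ✗; |LK| = 17.30 ✓.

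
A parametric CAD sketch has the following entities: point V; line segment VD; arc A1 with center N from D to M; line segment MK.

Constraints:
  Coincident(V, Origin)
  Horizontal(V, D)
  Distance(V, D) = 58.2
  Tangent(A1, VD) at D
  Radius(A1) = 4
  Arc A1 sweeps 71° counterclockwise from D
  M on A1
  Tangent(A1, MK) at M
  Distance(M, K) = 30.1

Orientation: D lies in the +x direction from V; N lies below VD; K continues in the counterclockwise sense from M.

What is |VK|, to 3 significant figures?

54.4

V is at the origin; VD is horizontal with |VD| = 58.2 and D on the +x side, so D = (58.2, 0.00). Tangency of A1 to VD means the radius ND is perpendicular to VD, so N = D + (0, -4) = (58.2, -4.00). On A1, D sits at bearing 90° from N; a 71° counterclockwise sweep puts M at bearing 161°, so M = N + 4.0·(cos 161°, sin 161°) = (54.4, -2.70). A1 meets MK tangentially, so NM is at right angles to MK, so MK runs along (−sin 161°, cos 161°); with |MK| = 30.1, K = (44.6, -31.2). Then |VK| = |K − V| = 54.4.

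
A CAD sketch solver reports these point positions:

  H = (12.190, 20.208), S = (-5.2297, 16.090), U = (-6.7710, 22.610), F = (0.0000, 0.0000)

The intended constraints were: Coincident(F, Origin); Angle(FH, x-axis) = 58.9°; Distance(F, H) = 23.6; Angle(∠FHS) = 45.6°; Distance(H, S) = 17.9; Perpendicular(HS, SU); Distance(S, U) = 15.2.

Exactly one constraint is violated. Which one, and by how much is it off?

Distance(S, U) = 15.2 — off by 8.50.

F = (0.00, 0.00) ✓; FH at 58.90° ✓; |FH| = 23.60 ✓; ∠FHS = 45.60° ✓; |HS| = 17.90 ✓; ∠(HS, SU) = 90.00° ✓; |SU| = 6.700 ✗.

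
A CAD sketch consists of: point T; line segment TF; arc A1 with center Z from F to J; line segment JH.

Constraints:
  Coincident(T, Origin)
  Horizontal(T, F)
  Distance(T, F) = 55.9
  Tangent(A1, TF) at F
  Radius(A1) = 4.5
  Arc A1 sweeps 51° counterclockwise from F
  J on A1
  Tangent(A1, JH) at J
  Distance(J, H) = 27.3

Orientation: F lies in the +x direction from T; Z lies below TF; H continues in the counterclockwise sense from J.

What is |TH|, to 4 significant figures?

42.00

On A1, F sits at bearing 90° from Z; a 51° counterclockwise sweep puts J at bearing 141°, so J = Z + 4.5·(cos 141°, sin 141°) = (52.40, -1.668). Since A1 is tangent to JH there, ZJ ⟂ JH, so JH runs along (−sin 141°, cos 141°); with |JH| = 27.3, H = (35.22, -22.88). Then |TH| = |H − T| = 42.00.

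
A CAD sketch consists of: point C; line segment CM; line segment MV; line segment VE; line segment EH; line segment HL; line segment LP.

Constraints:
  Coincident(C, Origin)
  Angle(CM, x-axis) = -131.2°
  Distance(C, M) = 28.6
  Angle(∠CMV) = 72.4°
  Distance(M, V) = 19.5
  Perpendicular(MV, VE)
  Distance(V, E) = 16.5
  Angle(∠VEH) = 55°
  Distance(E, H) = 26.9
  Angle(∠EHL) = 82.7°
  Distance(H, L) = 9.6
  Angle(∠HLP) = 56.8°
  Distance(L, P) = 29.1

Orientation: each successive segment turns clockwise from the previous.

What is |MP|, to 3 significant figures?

24.8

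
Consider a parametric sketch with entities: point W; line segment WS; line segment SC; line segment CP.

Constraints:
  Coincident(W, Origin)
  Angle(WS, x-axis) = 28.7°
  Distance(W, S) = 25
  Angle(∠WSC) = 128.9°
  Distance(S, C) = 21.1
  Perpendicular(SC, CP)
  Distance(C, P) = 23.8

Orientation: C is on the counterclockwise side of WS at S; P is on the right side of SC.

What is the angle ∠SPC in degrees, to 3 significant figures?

41.6°

W is at the origin; WS runs at 28.7° with length 25.0, so S = 25.0·(cos 28.7°, sin 28.7°) = (21.9, 12.0). ∠WSC = 128.9°, so SC runs at 28.7° + (180° − 128.9°) = 79.8° from the x-axis; with |SC| = 21.1, C = S + 21.1·(cos 79.8°, sin 79.8°) = (25.7, 32.8). The perpendicularity gives CP at right angles to SC; with |CP| = 23.8 on the right of SC, P = C + 23.8·(0.984, -0.177) = (49.1, 28.6). Then cos ∠SPC = PS·PC / (|PS||PC|), giving 41.6°.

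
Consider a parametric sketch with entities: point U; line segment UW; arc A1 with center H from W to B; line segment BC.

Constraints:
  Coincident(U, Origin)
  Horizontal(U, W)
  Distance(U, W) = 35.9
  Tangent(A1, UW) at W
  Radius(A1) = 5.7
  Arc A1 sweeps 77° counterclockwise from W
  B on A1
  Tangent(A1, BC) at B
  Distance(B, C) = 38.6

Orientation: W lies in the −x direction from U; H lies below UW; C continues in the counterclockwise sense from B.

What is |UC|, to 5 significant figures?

65.423

On A1, W sits at bearing 90° from H; a 77° counterclockwise sweep puts B at bearing 167°, so B = H + 5.7·(cos 167°, sin 167°) = (-41.454, -4.4178). A1 meets BC tangentially, so HB is at right angles to BC, so BC runs along (−sin 167°, cos 167°); with |BC| = 38.6, C = (-50.137, -42.028). Then |UC| = |C − U| = 65.423.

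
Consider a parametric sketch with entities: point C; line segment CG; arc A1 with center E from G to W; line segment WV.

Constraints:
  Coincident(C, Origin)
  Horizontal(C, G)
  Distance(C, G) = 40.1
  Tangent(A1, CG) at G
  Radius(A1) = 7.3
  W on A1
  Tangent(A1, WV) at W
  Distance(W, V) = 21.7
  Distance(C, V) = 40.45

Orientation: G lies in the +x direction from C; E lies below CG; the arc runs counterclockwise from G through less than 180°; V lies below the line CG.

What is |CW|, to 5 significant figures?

33.462

Checks: |EW| = 7.300 ✓; ∠(EW, WV) = 90.00° ✓; |WV| = 21.70 ✓; |CV| = 40.45 ✓.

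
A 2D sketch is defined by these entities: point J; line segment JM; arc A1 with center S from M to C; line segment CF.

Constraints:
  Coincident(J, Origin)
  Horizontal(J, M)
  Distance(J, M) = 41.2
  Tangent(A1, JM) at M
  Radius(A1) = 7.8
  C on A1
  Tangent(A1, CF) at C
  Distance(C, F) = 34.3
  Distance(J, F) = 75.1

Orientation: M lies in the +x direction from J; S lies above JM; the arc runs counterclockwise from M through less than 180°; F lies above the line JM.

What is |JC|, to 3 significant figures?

47.2

Checks: J = (0.00, 0.00) ✓; |SC| = 7.800 ✓; ∠(SC, CF) = 90.00° ✓; |CF| = 34.30 ✓; |JF| = 75.10 ✓.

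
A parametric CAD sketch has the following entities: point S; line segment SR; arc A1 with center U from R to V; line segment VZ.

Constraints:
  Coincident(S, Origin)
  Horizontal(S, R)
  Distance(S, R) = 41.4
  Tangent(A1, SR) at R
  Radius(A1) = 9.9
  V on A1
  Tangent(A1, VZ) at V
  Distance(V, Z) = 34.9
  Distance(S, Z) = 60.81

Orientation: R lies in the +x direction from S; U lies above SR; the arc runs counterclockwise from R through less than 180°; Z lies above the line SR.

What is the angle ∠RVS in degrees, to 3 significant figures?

39.9°

S is at the origin; SR is horizontal with |SR| = 41.4 and R on the +x side, so R = (41.4, 0.00). The tangent condition forces UR to be normal to SR, so U = R + (0, 9.9) = (41.4, 9.90). Since UV ⟂ VZ (tangency), |UZ| = √(9.9² + 34.9²) = 36.3 regardless of where V sits on A1. So Z lies on both circle(S, 60.81) and circle(U, 36.3); the above-SR intersection is Z = (39.6, 46.1). V is the foot of the tangent from Z: V = (50.8, 13.1).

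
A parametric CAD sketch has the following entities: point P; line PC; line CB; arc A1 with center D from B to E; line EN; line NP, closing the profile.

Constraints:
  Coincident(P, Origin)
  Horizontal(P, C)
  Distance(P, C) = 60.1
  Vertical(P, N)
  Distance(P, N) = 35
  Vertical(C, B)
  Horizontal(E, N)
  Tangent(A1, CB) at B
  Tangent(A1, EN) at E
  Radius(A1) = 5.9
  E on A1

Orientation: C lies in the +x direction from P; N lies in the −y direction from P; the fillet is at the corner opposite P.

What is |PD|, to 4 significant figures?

61.52

P is at the origin; PC is horizontal with |PC| = 60.1 and C on the +x side, so C = (60.10, 0.000). PN is vertical with |PN| = 35.0 and N on the −y side, so N = (0.000, -35.00). The virtual corner opposite P is at (60.10, -35.00). Tangency of A1 to CB means the radius DB is perpendicular to CB and since A1 is tangent to EN there, DE ⟂ EN, with radius 5.9, so the center D sits 5.9 in from both sides at D = (54.20, -29.10). Then |PD| = |D − P| = 61.52.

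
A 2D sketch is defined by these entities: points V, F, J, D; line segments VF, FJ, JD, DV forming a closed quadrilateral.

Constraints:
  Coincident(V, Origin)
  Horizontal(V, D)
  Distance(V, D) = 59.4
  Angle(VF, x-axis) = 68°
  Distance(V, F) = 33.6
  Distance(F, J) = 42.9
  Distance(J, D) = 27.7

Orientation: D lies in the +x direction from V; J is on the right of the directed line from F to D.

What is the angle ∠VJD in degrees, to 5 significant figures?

153.92°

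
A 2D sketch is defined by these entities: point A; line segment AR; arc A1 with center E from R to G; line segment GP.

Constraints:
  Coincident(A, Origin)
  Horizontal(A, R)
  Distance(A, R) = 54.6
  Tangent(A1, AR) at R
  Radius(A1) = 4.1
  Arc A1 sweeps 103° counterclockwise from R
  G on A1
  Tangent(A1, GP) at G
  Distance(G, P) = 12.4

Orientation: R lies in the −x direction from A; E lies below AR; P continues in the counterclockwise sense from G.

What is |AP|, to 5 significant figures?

58.368

A is at the origin; A and R share the same y with |AR| = 54.6 and R on the −x side, so R = (-54.600, 0.0000). Since A1 is tangent to AR there, ER ⟂ AR, so E = R + (0, -4.1) = (-54.600, -4.1000). On A1, R sits at bearing 90° from E; a 103° counterclockwise sweep puts G at bearing 193°, so G = E + 4.1·(cos 193°, sin 193°) = (-58.595, -5.0223). Tangency of A1 to GP means the radius EG is perpendicular to GP, so GP runs along (−sin 193°, cos 193°); with |GP| = 12.4, P = (-55.806, -17.104). Then |AP| = |P − A| = 58.368.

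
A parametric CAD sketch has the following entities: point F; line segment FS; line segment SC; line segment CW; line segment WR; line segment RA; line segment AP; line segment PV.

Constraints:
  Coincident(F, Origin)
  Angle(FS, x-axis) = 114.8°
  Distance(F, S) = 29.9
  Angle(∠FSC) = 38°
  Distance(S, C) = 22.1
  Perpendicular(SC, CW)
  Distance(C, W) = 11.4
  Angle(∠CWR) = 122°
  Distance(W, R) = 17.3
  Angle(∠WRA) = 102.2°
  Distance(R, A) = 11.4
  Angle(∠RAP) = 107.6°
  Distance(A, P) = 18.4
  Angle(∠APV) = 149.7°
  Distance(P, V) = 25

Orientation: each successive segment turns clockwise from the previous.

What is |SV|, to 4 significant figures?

33.98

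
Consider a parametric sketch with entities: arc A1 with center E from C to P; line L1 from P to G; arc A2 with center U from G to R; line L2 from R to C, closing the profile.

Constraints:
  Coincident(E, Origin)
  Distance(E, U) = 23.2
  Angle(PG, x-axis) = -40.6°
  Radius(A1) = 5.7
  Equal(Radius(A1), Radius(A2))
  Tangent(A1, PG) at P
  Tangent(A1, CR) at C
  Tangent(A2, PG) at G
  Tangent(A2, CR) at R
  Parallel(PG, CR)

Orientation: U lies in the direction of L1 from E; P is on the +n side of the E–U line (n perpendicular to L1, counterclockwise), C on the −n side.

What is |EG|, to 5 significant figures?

23.890

The slot axis is L1's direction at -40.6°, so u = (cos -40.6°, sin -40.6°) = (0.75927, -0.65077) and n = (−sin -40.6°, cos -40.6°) = (0.65077, 0.75927). E is at the origin and U lies 23.2 along u from E, so U = 23.2·u = (17.615, -15.098). Tangency of A1 to both parallel lines with radius 5.7 puts P and C at E ± 5.7·n: P = (3.7094, 4.3278), C = (-3.7094, -4.3278). Equal radii place G and R the same way about U: G = U + 5.7·n = (21.325, -10.770), R = U − 5.7·n = (13.906, -19.426). Then |EG| = |G − E| = 23.890.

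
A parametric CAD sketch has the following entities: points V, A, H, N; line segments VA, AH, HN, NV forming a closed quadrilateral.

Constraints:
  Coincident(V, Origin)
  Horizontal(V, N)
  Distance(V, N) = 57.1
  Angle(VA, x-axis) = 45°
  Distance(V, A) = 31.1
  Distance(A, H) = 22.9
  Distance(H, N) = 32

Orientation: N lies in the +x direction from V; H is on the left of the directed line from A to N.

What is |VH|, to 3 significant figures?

52.5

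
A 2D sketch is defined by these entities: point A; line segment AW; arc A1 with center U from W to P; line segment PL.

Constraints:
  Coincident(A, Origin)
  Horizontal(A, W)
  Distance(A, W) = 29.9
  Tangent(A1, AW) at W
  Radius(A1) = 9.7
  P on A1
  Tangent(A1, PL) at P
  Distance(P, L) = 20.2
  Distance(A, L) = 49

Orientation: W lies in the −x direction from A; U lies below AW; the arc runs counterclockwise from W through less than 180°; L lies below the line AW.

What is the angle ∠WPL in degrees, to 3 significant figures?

133°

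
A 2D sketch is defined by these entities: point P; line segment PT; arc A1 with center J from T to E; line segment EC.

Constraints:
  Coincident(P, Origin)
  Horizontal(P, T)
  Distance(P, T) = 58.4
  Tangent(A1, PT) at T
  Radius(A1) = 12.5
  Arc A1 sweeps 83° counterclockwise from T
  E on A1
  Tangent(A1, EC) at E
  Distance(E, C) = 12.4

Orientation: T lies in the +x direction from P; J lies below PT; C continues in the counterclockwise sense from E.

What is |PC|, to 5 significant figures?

50.208

On A1, T sits at bearing 90° from J; an 83° counterclockwise sweep puts E at bearing 173°, so E = J + 12.5·(cos 173°, sin 173°) = (45.993, -10.977). Since A1 is tangent to EC there, JE ⟂ EC, so EC runs along (−sin 173°, cos 173°); with |EC| = 12.4, C = (44.482, -23.284). Then |PC| = |C − P| = 50.208.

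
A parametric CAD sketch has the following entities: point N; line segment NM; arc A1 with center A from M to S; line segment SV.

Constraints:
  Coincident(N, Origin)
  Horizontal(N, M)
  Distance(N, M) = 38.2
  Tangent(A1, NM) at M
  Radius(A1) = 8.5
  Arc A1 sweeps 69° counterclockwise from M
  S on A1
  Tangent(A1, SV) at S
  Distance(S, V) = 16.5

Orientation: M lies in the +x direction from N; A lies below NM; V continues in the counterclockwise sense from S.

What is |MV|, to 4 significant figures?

25.04

N is at the origin; N and M share the same y with |NM| = 38.2 and M on the +x side, so M = (38.20, 0.000). The tangent condition forces AM to be normal to NM, so A = M + (0, -8.5) = (38.20, -8.500). On A1, M sits at bearing 90° from A; a 69° counterclockwise sweep puts S at bearing 159°, so S = A + 8.5·(cos 159°, sin 159°) = (30.26, -5.454). Since A1 is tangent to SV there, AS ⟂ SV, so SV runs along (−sin 159°, cos 159°); with |SV| = 16.5, V = (24.35, -20.86). Then |MV| = |V − M| = 25.04.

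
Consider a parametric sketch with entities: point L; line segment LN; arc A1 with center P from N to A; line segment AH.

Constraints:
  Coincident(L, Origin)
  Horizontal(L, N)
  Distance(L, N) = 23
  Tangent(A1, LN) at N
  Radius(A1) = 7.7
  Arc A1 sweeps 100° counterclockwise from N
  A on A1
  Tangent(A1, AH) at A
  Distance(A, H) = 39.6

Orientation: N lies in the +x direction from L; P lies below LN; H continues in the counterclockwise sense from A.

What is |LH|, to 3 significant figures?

53.0

On A1, N sits at bearing 90° from P; a 100° counterclockwise sweep puts A at bearing 190°, so A = P + 7.7·(cos 190°, sin 190°) = (15.4, -9.04). Since A1 is tangent to AH there, PA ⟂ AH, so AH runs along (−sin 190°, cos 190°); with |AH| = 39.6, H = (22.3, -48.0). Then |LH| = |H − L| = 53.0.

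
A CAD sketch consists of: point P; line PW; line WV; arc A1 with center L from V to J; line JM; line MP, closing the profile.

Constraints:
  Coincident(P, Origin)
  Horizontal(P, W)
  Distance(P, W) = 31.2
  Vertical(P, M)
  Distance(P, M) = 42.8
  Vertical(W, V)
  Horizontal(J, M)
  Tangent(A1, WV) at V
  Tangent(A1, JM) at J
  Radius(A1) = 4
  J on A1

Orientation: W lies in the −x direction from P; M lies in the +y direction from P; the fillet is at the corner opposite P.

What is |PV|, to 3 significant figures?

49.8

P is at the origin; P and W share the same y with |PW| = 31.2 and W on the −x side, so W = (-31.2, 0.00). PM is vertical with |PM| = 42.8 and M on the +y side, so M = (0.00, 42.8). The virtual corner opposite P is at (-31.2, 42.8). Tangency of A1 to WV means the radius LV is perpendicular to WV and since A1 is tangent to JM there, LJ ⟂ JM, with radius 4.0, so the center L sits 4.0 in from both sides at L = (-27.2, 38.8). That places the tangent points at V = (-31.2, 38.8) on WV and J = (-27.2, 42.8) on JM. Then |PV| = |V − P| = 49.8.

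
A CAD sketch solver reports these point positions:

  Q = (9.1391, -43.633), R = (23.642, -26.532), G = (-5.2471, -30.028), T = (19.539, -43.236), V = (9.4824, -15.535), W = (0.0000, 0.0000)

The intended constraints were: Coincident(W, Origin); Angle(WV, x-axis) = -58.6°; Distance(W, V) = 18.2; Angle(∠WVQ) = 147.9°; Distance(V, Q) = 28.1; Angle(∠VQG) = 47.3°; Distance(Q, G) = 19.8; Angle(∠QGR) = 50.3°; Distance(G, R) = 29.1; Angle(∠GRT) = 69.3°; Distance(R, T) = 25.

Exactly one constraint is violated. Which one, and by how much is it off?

Distance(R, T) = 25 — off by 7.80.

W = (0.00, 0.00) ✓; WV at -58.60° ✓; |WV| = 18.20 ✓; ∠WVQ = 147.9° ✓; |VQ| = 28.10 ✓; ∠VQG = 47.30° ✓; |QG| = 19.80 ✓; ∠QGR = 50.30° ✓; |GR| = 29.10 ✓; ∠GRT = 69.30° ✓; |RT| = 17.20 ✗.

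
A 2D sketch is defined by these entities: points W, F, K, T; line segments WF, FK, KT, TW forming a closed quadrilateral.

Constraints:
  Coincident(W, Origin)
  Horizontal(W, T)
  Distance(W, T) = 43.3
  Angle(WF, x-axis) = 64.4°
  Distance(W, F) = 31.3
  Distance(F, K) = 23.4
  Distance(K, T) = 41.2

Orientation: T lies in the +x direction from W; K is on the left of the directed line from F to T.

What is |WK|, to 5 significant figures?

52.361

W is at the origin; WT is horizontal with |WT| = 43.3 and T in +x, so T = (43.3, 0). WF runs at 64.4° with |WF| = 31.3, so F = (13.524, 28.227). K is determined by |FK| = 23.4 and |KT| = 41.2 together: it lies at the intersection of circle(F, 23.4) and circle(T, 41.2). With |FT| = 41.029, the foot of the radical line on FT is 6.5015 from F and the perpendicular offset is √(23.4² − 6.5015²) = 22.479. Taking the left-of-FT solution: K = (33.708, 40.068).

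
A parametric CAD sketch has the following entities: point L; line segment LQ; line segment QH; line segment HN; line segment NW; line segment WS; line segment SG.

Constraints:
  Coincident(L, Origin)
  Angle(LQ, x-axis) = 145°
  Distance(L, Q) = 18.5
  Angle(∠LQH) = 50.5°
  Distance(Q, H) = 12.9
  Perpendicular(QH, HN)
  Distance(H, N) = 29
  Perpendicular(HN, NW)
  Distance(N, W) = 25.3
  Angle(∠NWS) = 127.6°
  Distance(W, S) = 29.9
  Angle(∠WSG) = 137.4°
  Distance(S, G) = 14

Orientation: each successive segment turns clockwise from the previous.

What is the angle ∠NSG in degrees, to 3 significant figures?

114°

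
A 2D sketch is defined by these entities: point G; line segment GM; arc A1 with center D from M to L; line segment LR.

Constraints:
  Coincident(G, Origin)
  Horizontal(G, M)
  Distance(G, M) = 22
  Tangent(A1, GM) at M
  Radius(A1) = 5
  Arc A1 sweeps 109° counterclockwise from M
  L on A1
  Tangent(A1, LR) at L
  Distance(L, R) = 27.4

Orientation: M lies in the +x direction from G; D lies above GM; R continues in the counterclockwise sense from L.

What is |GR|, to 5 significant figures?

37.089

On A1, M sits at bearing -90° from D; a 109° counterclockwise sweep puts L at bearing 19°, so L = D + 5.0·(cos 19°, sin 19°) = (26.728, 6.6278). A1 meets LR tangentially, so DL is at right angles to LR, so LR runs along (−sin 19°, cos 19°); with |LR| = 27.4, R = (17.807, 32.535). Then |GR| = |R − G| = 37.089.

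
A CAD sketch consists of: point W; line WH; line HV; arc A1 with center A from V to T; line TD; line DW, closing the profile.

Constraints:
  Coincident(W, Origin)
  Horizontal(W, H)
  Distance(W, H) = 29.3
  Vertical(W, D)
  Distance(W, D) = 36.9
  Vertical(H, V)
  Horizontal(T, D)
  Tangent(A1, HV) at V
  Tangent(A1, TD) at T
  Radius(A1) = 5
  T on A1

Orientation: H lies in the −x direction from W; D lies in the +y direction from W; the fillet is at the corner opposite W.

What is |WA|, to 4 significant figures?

40.10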